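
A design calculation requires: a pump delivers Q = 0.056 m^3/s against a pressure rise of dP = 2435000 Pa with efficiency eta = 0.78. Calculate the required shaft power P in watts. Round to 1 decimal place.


P = Q * dP / eta
P = 0.056 * 2435000 / 0.78
P = 136360.0 / 0.78
P = 174820.5 W


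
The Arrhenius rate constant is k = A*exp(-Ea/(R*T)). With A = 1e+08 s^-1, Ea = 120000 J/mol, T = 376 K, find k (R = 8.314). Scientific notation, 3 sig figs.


k = A * exp(-Ea/(R*T))
k = 1e+08 * exp(-120000 / (8.314 * 376))
k = 1e+08 * exp(-38.38693)
k = 2.13e-09


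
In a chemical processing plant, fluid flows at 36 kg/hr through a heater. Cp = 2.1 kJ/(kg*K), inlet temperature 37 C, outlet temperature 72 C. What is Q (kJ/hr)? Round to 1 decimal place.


Q = m_dot * Cp * (T2 - T1)
Q = 36 * 2.1 * (72 - 37)
Q = 36 * 2.1 * 35
Q = 2646.0 kJ/hr


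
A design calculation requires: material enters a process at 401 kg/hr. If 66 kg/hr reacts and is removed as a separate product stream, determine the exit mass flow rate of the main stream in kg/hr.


Steady-state mass balance on the main outlet: F_out = F_in - F_removed
F_out = 401 - 66
F_out = 335 kg/hr


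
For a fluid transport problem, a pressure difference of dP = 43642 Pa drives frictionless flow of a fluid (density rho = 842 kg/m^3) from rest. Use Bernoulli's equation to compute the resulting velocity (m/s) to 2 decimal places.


v = sqrt(2*dP/rho)
v = sqrt(2*43642/842)
v = sqrt(103.662708)
v = 10.18 m/s


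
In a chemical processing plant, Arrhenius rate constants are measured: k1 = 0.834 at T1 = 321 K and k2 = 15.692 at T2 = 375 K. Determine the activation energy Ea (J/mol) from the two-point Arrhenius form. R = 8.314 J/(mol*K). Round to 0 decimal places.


Ea = R * ln(k2/k1) / (1/T1 - 1/T2)
ln(k2/k1) = ln(15.692/0.834) = 2.9346729
1/T1 - 1/T2 = 1/321 - 1/375 = 0.000448598131
Ea = 8.314 * 2.9346729 / 0.000448598131
Ea = 54389 J/mol


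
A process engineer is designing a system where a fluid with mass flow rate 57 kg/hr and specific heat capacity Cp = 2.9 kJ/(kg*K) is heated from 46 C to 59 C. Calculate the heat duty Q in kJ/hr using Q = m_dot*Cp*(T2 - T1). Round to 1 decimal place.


Q = m_dot * Cp * (T2 - T1)
Q = 57 * 2.9 * (59 - 46)
Q = 57 * 2.9 * 13
Q = 2148.9 kJ/hr


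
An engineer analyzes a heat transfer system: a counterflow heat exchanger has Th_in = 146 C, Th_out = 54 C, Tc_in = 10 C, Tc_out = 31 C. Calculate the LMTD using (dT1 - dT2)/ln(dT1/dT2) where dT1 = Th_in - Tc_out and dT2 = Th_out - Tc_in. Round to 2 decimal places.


dT1 = Th_in - Tc_out = 146 - 31 = 115
dT2 = Th_out - Tc_in = 54 - 10 = 44
LMTD = (dT1 - dT2) / ln(dT1/dT2)
LMTD = (115 - 44) / ln(115/44)
LMTD = 73.90 K


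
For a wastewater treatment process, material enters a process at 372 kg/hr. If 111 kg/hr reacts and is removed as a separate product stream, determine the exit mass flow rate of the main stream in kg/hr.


Steady-state mass balance on the main outlet: F_out = F_in - F_removed
F_out = 372 - 111
F_out = 261 kg/hr


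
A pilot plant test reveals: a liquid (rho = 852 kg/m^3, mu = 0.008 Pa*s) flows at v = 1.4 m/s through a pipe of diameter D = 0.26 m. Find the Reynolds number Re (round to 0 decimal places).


Re = rho * v * D / mu
Re = 852 * 1.4 * 0.26 / 0.008
Re = 310.128 / 0.008
Re = 38766


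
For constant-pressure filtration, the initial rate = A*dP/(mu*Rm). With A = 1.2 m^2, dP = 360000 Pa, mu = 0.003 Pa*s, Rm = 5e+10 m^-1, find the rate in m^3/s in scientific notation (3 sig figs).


rate = A * dP / (mu * Rm)
rate = 1.2 * 360000 / (0.003 * 5e+10)
rate = 432000.0 / 1.500e+08
rate = 2.88e-03 m^3/s


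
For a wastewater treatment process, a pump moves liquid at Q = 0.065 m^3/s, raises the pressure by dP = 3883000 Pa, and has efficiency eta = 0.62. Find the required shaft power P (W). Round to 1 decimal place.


P = Q * dP / eta
P = 0.065 * 3883000 / 0.62
P = 252395.0 / 0.62
P = 407088.7 W


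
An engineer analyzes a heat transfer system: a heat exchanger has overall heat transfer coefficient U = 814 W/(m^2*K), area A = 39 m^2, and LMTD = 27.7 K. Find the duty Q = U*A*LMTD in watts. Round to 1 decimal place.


Q = U * A * LMTD
Q = 814 * 39 * 27.7
Q = 879364.2 W


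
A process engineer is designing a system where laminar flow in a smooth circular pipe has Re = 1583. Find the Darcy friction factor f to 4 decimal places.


f = 64 / Re
f = 64 / 1583
f = 0.0404


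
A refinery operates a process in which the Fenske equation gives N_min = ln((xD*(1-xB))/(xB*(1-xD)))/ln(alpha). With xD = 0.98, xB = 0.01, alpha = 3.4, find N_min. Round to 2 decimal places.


N_min = ln((xD*(1-xB))/(xB*(1-xD))) / ln(alpha)
Numerator inside ln: 0.9702 / 0.0002 = 4851.0
ln(4851.0) = 8.48694
ln(alpha) = ln(3.4) = 1.223775
N_min = 8.48694 / 1.223775 = 6.94


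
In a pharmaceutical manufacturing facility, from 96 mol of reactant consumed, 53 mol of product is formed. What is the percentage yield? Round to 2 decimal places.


Yield = (moles product / moles consumed) * 100%
Yield = (53 / 96) * 100
Yield = 0.5521 * 100
Yield = 55.21%


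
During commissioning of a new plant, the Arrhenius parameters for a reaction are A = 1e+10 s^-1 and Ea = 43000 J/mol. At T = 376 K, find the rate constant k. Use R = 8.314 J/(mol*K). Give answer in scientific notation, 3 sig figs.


k = A * exp(-Ea/(R*T))
k = 1e+10 * exp(-43000 / (8.314 * 376))
k = 1e+10 * exp(-13.755317)
k = 1.06e+04


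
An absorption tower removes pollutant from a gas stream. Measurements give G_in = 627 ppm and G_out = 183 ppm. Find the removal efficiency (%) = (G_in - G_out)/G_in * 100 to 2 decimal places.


Efficiency = (G_in - G_out) / G_in * 100%
Efficiency = (627 - 183) / 627 * 100
Efficiency = 444 / 627 * 100
Efficiency = 70.81%


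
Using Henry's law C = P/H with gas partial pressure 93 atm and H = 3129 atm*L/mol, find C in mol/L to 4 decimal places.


C = P / H
C = 93 / 3129
C = 0.0297 mol/L


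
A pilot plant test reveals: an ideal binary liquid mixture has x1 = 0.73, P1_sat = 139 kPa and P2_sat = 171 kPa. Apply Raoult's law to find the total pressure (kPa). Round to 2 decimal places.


P = x1*P1_sat + x2*P2_sat
x2 = 1 - x1 = 1 - 0.73 = 0.27
P = 0.73*139 + 0.27*171
P = 101.47 + 46.17
P = 147.64 kPa


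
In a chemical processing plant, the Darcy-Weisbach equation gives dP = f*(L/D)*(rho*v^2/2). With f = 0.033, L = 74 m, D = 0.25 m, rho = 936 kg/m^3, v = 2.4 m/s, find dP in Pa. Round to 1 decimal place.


dP = f * (L/D) * (rho*v^2/2)
dP = 0.033 * (74/0.25) * (936*2.4^2/2)
L/D = 296.0
rho*v^2/2 = 936*5.76/2 = 2695.68
dP = 0.033 * 296.0 * 2695.68
dP = 26331.4 Pa


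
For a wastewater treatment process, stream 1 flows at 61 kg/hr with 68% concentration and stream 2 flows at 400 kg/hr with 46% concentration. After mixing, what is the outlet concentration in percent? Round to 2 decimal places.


Mass balance on solute: F1*x1 + F2*x2 = F3*x3
F3 = F1 + F2 = 61 + 400 = 461 kg/hr
x3 = (F1*x1 + F2*x2)/F3
x3 = (61*0.68 + 400*0.46) / 461
x3 = 48.91%


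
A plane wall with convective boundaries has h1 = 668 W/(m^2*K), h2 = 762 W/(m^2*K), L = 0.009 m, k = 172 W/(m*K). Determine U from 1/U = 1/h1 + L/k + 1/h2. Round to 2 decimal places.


1/U = 1/h1 + L/k + 1/h2
1/U = 1/668 + 0.009/172 + 1/762
1/U = 0.001497006 + 5.23256e-05 + 0.001312336
1/U = 0.0028616676
U = 349.45 W/(m^2*K)


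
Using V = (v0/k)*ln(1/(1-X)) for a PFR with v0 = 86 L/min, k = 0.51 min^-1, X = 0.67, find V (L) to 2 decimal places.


V = (v0/k) * ln(1/(1-X))
V = (86/0.51) * ln(1/(1-0.67))
V = 168.627451 * ln(3.030303)
V = 168.627451 * 1.108663
V = 186.95 L


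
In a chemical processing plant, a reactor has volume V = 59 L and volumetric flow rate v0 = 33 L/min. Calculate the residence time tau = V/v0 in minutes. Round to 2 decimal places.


tau = V / v0
tau = 59 / 33
tau = 1.79 min


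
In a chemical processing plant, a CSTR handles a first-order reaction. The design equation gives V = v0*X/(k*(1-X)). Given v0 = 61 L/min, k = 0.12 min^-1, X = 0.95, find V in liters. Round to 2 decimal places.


V = v0 * X / (k * (1 - X))
V = 61 * 0.95 / (0.12 * (1 - 0.95))
V = 57.95 / (0.12 * 0.05)
V = 57.95 / 0.006
V = 9658.33 L


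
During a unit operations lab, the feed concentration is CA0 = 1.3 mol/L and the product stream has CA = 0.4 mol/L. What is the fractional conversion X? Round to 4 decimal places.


X = (CA0 - CA) / CA0
X = (1.3 - 0.4) / 1.3
X = 0.9 / 1.3
X = 0.6923


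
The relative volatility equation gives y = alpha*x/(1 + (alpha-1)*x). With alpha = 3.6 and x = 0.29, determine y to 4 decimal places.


y = alpha*x / (1 + (alpha-1)*x)
y = 3.6*0.29 / (1 + (3.6-1)*0.29)
y = 1.044 / (1 + 0.754)
y = 1.044 / 1.754
y = 0.5952


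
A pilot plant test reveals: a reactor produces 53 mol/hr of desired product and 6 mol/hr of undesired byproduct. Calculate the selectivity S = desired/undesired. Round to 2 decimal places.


S = desired product rate / undesired product rate
S = 53 / 6
S = 8.83


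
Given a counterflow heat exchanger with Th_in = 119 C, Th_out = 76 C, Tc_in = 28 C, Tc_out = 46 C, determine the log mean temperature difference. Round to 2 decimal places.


dT1 = Th_in - Tc_out = 119 - 46 = 73
dT2 = Th_out - Tc_in = 76 - 28 = 48
LMTD = (dT1 - dT2) / ln(dT1/dT2)
LMTD = (73 - 48) / ln(73/48)
LMTD = 59.63 K


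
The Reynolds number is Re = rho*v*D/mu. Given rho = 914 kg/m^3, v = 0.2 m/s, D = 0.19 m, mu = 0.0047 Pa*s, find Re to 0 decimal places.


Re = rho * v * D / mu
Re = 914 * 0.2 * 0.19 / 0.0047
Re = 34.732 / 0.0047
Re = 7390


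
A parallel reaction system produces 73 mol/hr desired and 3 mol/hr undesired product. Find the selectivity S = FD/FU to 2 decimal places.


S = desired product rate / undesired product rate
S = 73 / 3
S = 24.33


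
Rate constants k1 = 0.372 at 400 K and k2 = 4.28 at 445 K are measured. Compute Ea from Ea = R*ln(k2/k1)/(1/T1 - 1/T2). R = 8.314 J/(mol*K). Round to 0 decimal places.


Ea = R * ln(k2/k1) / (1/T1 - 1/T2)
ln(k2/k1) = ln(4.28/0.372) = 2.4428144
1/T1 - 1/T2 = 1/400 - 1/445 = 0.000252808989
Ea = 8.314 * 2.4428144 / 0.000252808989
Ea = 80336 J/mol


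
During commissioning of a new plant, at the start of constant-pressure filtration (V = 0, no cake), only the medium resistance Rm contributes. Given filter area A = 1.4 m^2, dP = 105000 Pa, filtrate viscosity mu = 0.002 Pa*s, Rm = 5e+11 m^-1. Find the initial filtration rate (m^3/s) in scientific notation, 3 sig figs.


rate = A * dP / (mu * Rm)
rate = 1.4 * 105000 / (0.002 * 5e+11)
rate = 147000.0 / 1.000e+09
rate = 1.47e-04 m^3/s


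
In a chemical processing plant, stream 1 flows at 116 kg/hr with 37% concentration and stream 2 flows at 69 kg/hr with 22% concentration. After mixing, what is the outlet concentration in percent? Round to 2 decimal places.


Mass balance on solute: F1*x1 + F2*x2 = F3*x3
F3 = F1 + F2 = 116 + 69 = 185 kg/hr
x3 = (F1*x1 + F2*x2)/F3
x3 = (116*0.37 + 69*0.22) / 185
x3 = 31.41%


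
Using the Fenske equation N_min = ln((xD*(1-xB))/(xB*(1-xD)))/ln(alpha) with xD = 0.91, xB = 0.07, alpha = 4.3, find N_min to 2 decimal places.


N_min = ln((xD*(1-xB))/(xB*(1-xD))) / ln(alpha)
Numerator inside ln: 0.8463 / 0.0063 = 134.333333
ln(134.333333) = 4.900324
ln(alpha) = ln(4.3) = 1.458615
N_min = 4.900324 / 1.458615 = 3.36


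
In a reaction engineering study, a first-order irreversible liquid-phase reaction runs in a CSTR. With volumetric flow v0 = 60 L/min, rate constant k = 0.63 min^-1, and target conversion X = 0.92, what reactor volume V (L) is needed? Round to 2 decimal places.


V = v0 * X / (k * (1 - X))
V = 60 * 0.92 / (0.63 * (1 - 0.92))
V = 55.2 / (0.63 * 0.08)
V = 55.2 / 0.0504
V = 1095.24 L


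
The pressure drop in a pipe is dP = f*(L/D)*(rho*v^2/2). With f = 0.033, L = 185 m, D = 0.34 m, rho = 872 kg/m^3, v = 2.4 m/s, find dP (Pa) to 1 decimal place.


dP = f * (L/D) * (rho*v^2/2)
dP = 0.033 * (185/0.34) * (872*2.4^2/2)
L/D = 544.11764706
rho*v^2/2 = 872*5.76/2 = 2511.36
dP = 0.033 * 544.11764706 * 2511.36
dP = 45093.7 Pa


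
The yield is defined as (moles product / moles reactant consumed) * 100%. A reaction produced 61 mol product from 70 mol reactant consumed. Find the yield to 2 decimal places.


Yield = (moles product / moles consumed) * 100%
Yield = (61 / 70) * 100
Yield = 0.8714 * 100
Yield = 87.14%


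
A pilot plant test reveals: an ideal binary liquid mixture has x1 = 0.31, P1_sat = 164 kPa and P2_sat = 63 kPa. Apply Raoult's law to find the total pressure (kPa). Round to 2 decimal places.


P = x1*P1_sat + x2*P2_sat
x2 = 1 - x1 = 1 - 0.31 = 0.69
P = 0.31*164 + 0.69*63
P = 50.84 + 43.47
P = 94.31 kPa


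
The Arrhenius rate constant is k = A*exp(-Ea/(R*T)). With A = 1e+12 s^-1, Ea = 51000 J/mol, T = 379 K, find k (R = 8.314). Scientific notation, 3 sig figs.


k = A * exp(-Ea/(R*T))
k = 1e+12 * exp(-51000 / (8.314 * 379))
k = 1e+12 * exp(-16.185307)
k = 9.35e+04


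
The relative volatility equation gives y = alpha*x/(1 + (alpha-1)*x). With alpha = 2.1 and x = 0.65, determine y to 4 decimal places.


y = alpha*x / (1 + (alpha-1)*x)
y = 2.1*0.65 / (1 + (2.1-1)*0.65)
y = 1.365 / (1 + 0.715)
y = 1.365 / 1.715
y = 0.7959


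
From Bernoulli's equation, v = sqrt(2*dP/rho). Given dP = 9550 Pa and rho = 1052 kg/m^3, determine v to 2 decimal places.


v = sqrt(2*dP/rho)
v = sqrt(2*9550/1052)
v = sqrt(18.155894)
v = 4.26 m/s


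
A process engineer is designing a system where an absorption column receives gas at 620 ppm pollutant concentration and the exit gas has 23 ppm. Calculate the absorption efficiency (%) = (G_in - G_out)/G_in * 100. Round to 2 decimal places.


Efficiency = (G_in - G_out) / G_in * 100%
Efficiency = (620 - 23) / 620 * 100
Efficiency = 597 / 620 * 100
Efficiency = 96.29%


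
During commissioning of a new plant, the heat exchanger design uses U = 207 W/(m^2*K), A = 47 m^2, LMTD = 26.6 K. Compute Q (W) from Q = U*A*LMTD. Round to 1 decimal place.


Q = U * A * LMTD
Q = 207 * 47 * 26.6
Q = 258791.4 W


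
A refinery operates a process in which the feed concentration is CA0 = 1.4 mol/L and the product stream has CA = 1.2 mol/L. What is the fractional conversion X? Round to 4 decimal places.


X = (CA0 - CA) / CA0
X = (1.4 - 1.2) / 1.4
X = 0.2 / 1.4
X = 0.1429


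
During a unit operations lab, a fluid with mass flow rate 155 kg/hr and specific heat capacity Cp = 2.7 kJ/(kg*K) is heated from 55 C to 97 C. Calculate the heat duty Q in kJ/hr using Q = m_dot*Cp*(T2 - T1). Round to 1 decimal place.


Q = m_dot * Cp * (T2 - T1)
Q = 155 * 2.7 * (97 - 55)
Q = 155 * 2.7 * 42
Q = 17577.0 kJ/hr


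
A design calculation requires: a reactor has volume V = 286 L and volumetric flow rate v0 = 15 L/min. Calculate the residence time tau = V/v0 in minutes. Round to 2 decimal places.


tau = V / v0
tau = 286 / 15
tau = 19.07 min


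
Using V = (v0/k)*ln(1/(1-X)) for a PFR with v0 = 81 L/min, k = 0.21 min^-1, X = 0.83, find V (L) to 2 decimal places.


V = (v0/k) * ln(1/(1-X))
V = (81/0.21) * ln(1/(1-0.83))
V = 385.714286 * ln(5.882353)
V = 385.714286 * 1.771957
V = 683.47 L


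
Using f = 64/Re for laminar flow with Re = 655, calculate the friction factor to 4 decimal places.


f = 64 / Re
f = 64 / 655
f = 0.0977


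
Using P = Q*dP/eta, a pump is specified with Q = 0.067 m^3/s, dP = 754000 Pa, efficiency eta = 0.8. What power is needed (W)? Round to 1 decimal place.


P = Q * dP / eta
P = 0.067 * 754000 / 0.8
P = 50518.0 / 0.8
P = 63147.5 W


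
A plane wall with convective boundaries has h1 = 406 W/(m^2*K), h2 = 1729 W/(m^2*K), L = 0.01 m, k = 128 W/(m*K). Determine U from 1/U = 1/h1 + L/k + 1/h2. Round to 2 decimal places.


1/U = 1/h1 + L/k + 1/h2
1/U = 1/406 + 0.01/128 + 1/1729
1/U = 0.0024630542 + 7.8125e-05 + 0.000578369
1/U = 0.0031195482
U = 320.56 W/(m^2*K)


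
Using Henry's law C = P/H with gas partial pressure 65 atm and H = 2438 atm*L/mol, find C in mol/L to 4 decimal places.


C = P / H
C = 65 / 2438
C = 0.0267 mol/L


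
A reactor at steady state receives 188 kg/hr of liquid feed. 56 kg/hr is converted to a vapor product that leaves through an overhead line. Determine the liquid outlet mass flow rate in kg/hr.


Steady-state mass balance on the main outlet: F_out = F_in - F_removed
F_out = 188 - 56
F_out = 132 kg/hr


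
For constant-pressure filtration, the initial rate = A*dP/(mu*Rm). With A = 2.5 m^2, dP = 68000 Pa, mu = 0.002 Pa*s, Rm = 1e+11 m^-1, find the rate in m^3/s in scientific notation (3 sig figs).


rate = A * dP / (mu * Rm)
rate = 2.5 * 68000 / (0.002 * 1e+11)
rate = 170000.0 / 2.000e+08
rate = 8.50e-04 m^3/s


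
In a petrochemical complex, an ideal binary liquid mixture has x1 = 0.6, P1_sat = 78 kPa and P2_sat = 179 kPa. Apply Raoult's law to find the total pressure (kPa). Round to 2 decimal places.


P = x1*P1_sat + x2*P2_sat
x2 = 1 - x1 = 1 - 0.6 = 0.4
P = 0.6*78 + 0.4*179
P = 46.8 + 71.6
P = 118.40 kPa


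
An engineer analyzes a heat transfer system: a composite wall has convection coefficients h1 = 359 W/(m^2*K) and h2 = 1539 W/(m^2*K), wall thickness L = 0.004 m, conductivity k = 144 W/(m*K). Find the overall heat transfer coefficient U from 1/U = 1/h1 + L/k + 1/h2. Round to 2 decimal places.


1/U = 1/h1 + L/k + 1/h2
1/U = 1/359 + 0.004/144 + 1/1539
1/U = 0.0027855153 + 2.77778e-05 + 0.0006497726
1/U = 0.0034630657
U = 288.76 W/(m^2*K)


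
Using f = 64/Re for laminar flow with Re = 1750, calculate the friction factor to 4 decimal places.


f = 64 / Re
f = 64 / 1750
f = 0.0366


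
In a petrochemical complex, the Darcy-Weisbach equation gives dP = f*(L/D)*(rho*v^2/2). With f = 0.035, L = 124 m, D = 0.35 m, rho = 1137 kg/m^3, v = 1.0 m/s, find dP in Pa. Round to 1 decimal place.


dP = f * (L/D) * (rho*v^2/2)
dP = 0.035 * (124/0.35) * (1137*1.0^2/2)
L/D = 354.28571429
rho*v^2/2 = 1137*1.0/2 = 568.5
dP = 0.035 * 354.28571429 * 568.5
dP = 7049.4 Pa


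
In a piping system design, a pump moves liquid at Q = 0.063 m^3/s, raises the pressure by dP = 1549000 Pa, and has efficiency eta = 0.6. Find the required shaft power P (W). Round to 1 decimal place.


P = Q * dP / eta
P = 0.063 * 1549000 / 0.6
P = 97587.0 / 0.6
P = 162645.0 W


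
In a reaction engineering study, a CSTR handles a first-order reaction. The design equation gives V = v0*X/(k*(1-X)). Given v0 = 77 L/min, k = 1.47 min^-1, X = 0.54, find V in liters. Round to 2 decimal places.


V = v0 * X / (k * (1 - X))
V = 77 * 0.54 / (1.47 * (1 - 0.54))
V = 41.58 / (1.47 * 0.46)
V = 41.58 / 0.6762
V = 61.49 L


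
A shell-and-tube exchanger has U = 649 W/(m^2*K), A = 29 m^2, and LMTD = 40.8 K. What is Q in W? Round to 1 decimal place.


Q = U * A * LMTD
Q = 649 * 29 * 40.8
Q = 767896.8 W


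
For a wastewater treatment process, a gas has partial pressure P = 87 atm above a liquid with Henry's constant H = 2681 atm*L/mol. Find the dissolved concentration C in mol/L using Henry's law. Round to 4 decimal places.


C = P / H
C = 87 / 2681
C = 0.0325 mol/L


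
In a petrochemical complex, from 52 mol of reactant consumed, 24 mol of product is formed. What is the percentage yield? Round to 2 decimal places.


Yield = (moles product / moles consumed) * 100%
Yield = (24 / 52) * 100
Yield = 0.4615 * 100
Yield = 46.15%


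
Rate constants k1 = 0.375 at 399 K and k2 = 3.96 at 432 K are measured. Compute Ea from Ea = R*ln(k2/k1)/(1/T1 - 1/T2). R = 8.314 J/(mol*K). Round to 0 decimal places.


Ea = R * ln(k2/k1) / (1/T1 - 1/T2)
ln(k2/k1) = ln(3.96/0.375) = 2.3570733
1/T1 - 1/T2 = 1/399 - 1/432 = 0.000191450849
Ea = 8.314 * 2.3570733 / 0.000191450849
Ea = 102359 J/mol


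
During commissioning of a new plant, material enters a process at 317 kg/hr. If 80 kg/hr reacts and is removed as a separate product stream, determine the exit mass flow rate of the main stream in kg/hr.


Steady-state mass balance on the main outlet: F_out = F_in - F_removed
F_out = 317 - 80
F_out = 237 kg/hr


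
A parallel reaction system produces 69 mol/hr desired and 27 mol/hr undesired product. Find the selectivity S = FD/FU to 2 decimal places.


S = desired product rate / undesired product rate
S = 69 / 27
S = 2.56


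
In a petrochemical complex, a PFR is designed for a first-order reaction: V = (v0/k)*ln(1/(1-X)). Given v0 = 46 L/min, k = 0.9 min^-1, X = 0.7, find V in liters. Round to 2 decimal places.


V = (v0/k) * ln(1/(1-X))
V = (46/0.9) * ln(1/(1-0.7))
V = 51.111111 * ln(3.333333)
V = 51.111111 * 1.203973
V = 61.54 L


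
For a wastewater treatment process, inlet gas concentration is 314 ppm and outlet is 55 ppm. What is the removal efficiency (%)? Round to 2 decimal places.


Efficiency = (G_in - G_out) / G_in * 100%
Efficiency = (314 - 55) / 314 * 100
Efficiency = 259 / 314 * 100
Efficiency = 82.48%


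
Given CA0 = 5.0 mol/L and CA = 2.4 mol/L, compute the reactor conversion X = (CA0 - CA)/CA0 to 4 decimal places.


X = (CA0 - CA) / CA0
X = (5.0 - 2.4) / 5.0
X = 2.6 / 5.0
X = 0.5200


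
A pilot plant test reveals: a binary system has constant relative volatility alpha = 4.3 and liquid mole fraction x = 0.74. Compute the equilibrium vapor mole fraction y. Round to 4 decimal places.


y = alpha*x / (1 + (alpha-1)*x)
y = 4.3*0.74 / (1 + (4.3-1)*0.74)
y = 3.182 / (1 + 2.442)
y = 3.182 / 3.442
y = 0.9245


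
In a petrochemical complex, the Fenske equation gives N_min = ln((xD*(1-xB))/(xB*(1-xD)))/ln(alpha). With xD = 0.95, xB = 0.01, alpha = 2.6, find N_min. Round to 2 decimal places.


N_min = ln((xD*(1-xB))/(xB*(1-xD))) / ln(alpha)
Numerator inside ln: 0.9405 / 0.0005 = 1881.0
ln(1881.0) = 7.539559
ln(alpha) = ln(2.6) = 0.955511
N_min = 7.539559 / 0.955511 = 7.89


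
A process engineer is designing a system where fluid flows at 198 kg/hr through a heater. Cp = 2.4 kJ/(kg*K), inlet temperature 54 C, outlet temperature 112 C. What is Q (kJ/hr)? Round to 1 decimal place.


Q = m_dot * Cp * (T2 - T1)
Q = 198 * 2.4 * (112 - 54)
Q = 198 * 2.4 * 58
Q = 27561.6 kJ/hr


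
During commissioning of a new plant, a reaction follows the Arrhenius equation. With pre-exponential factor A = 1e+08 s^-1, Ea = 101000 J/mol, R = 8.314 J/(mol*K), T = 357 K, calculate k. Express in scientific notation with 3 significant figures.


k = A * exp(-Ea/(R*T))
k = 1e+08 * exp(-101000 / (8.314 * 357))
k = 1e+08 * exp(-34.028526)
k = 1.67e-07


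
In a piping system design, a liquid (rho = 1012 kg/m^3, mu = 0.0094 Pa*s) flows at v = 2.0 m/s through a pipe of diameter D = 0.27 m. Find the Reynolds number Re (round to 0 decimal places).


Re = rho * v * D / mu
Re = 1012 * 2.0 * 0.27 / 0.0094
Re = 546.48 / 0.0094
Re = 58136


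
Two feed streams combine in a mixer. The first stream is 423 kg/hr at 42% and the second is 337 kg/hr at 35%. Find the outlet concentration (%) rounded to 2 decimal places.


Mass balance on solute: F1*x1 + F2*x2 = F3*x3
F3 = F1 + F2 = 423 + 337 = 760 kg/hr
x3 = (F1*x1 + F2*x2)/F3
x3 = (423*0.42 + 337*0.35) / 760
x3 = 38.90%


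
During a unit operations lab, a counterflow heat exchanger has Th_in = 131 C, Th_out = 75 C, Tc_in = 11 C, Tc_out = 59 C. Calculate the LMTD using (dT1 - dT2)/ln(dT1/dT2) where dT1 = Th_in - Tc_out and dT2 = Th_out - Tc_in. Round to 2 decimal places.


dT1 = Th_in - Tc_out = 131 - 59 = 72
dT2 = Th_out - Tc_in = 75 - 11 = 64
LMTD = (dT1 - dT2) / ln(dT1/dT2)
LMTD = (72 - 64) / ln(72/64)
LMTD = 67.92 K


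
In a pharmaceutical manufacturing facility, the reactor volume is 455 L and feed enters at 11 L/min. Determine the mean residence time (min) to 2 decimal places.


tau = V / v0
tau = 455 / 11
tau = 41.36 min


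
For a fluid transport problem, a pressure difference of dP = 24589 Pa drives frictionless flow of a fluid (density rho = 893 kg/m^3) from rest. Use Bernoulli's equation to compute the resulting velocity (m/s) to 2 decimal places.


v = sqrt(2*dP/rho)
v = sqrt(2*24589/893)
v = sqrt(55.070549)
v = 7.42 m/s


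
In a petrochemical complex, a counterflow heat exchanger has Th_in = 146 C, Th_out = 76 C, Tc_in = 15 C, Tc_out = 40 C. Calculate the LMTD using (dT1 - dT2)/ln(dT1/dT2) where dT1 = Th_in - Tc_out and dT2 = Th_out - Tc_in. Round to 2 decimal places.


dT1 = Th_in - Tc_out = 146 - 40 = 106
dT2 = Th_out - Tc_in = 76 - 15 = 61
LMTD = (dT1 - dT2) / ln(dT1/dT2)
LMTD = (106 - 61) / ln(106/61)
LMTD = 81.44 K


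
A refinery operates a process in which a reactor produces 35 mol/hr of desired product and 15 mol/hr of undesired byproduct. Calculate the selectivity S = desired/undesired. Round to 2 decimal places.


S = desired product rate / undesired product rate
S = 35 / 15
S = 2.33


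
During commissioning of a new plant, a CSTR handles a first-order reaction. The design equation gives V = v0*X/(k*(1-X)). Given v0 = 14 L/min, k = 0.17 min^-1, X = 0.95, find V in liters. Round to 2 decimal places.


V = v0 * X / (k * (1 - X))
V = 14 * 0.95 / (0.17 * (1 - 0.95))
V = 13.3 / (0.17 * 0.05)
V = 13.3 / 0.0085
V = 1564.71 L


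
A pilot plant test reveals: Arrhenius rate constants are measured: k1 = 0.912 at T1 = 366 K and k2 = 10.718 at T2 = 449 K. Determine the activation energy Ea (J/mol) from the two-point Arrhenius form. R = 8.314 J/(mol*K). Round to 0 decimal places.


Ea = R * ln(k2/k1) / (1/T1 - 1/T2)
ln(k2/k1) = ln(10.718/0.912) = 2.4640399
1/T1 - 1/T2 = 1/366 - 1/449 = 0.000505068945
Ea = 8.314 * 2.4640399 / 0.000505068945
Ea = 40561 J/mol


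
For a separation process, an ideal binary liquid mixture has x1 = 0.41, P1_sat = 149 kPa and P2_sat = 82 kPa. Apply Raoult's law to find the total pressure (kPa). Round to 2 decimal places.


P = x1*P1_sat + x2*P2_sat
x2 = 1 - x1 = 1 - 0.41 = 0.59
P = 0.41*149 + 0.59*82
P = 61.09 + 48.38
P = 109.47 kPa


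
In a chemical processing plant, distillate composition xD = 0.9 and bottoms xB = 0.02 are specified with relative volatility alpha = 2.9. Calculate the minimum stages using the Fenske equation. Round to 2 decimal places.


N_min = ln((xD*(1-xB))/(xB*(1-xD))) / ln(alpha)
Numerator inside ln: 0.882 / 0.002 = 441.0
ln(441.0) = 6.089045
ln(alpha) = ln(2.9) = 1.064711
N_min = 6.089045 / 1.064711 = 5.72


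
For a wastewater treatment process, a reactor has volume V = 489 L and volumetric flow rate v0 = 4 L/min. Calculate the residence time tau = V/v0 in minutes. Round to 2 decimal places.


tau = V / v0
tau = 489 / 4
tau = 122.25 min


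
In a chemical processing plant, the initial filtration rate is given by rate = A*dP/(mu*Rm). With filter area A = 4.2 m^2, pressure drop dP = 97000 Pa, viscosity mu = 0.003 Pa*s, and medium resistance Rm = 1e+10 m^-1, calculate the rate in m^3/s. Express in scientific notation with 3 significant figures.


rate = A * dP / (mu * Rm)
rate = 4.2 * 97000 / (0.003 * 1e+10)
rate = 407400.0 / 3.000e+07
rate = 1.36e-02 m^3/s


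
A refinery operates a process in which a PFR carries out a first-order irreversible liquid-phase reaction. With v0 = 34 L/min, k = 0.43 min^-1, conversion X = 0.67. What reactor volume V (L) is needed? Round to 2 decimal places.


V = (v0/k) * ln(1/(1-X))
V = (34/0.43) * ln(1/(1-0.67))
V = 79.069767 * ln(3.030303)
V = 79.069767 * 1.108663
V = 87.66 L


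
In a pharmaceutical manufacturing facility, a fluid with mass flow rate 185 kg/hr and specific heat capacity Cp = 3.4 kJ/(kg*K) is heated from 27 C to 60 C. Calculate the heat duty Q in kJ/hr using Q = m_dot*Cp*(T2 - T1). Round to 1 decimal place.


Q = m_dot * Cp * (T2 - T1)
Q = 185 * 3.4 * (60 - 27)
Q = 185 * 3.4 * 33
Q = 20757.0 kJ/hr


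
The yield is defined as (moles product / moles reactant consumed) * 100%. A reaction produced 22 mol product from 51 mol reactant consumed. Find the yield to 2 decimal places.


Yield = (moles product / moles consumed) * 100%
Yield = (22 / 51) * 100
Yield = 0.4314 * 100
Yield = 43.14%


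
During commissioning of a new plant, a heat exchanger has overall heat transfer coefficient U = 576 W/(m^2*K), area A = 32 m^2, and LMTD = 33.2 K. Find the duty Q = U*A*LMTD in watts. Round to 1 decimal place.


Q = U * A * LMTD
Q = 576 * 32 * 33.2
Q = 611942.4 W


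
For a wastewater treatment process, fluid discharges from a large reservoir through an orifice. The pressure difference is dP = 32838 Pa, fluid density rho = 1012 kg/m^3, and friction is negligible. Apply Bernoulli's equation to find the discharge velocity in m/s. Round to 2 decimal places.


v = sqrt(2*dP/rho)
v = sqrt(2*32838/1012)
v = sqrt(64.897233)
v = 8.06 m/s


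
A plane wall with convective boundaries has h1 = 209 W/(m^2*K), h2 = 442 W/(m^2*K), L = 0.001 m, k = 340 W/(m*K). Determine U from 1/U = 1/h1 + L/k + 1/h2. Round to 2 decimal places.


1/U = 1/h1 + L/k + 1/h2
1/U = 1/209 + 0.001/340 + 1/442
1/U = 0.004784689 + 2.9412e-06 + 0.0022624434
1/U = 0.0070500736
U = 141.84 W/(m^2*K)


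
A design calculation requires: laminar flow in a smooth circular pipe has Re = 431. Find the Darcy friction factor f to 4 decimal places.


f = 64 / Re
f = 64 / 431
f = 0.1485


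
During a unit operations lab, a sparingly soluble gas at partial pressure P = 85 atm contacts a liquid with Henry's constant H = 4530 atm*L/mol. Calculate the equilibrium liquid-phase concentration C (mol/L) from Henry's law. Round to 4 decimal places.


C = P / H
C = 85 / 4530
C = 0.0188 mol/L


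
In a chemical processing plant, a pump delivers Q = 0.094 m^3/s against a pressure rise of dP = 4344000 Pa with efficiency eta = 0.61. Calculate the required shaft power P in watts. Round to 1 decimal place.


P = Q * dP / eta
P = 0.094 * 4344000 / 0.61
P = 408336.0 / 0.61
P = 669403.3 W


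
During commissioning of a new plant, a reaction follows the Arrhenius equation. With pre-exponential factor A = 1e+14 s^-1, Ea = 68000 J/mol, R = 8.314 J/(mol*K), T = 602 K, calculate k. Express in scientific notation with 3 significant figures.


k = A * exp(-Ea/(R*T))
k = 1e+14 * exp(-68000 / (8.314 * 602))
k = 1e+14 * exp(-13.586338)
k = 1.26e+08


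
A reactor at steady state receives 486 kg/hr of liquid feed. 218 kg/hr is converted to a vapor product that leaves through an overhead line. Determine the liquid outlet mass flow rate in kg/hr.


Steady-state mass balance on the main outlet: F_out = F_in - F_removed
F_out = 486 - 218
F_out = 268 kg/hr


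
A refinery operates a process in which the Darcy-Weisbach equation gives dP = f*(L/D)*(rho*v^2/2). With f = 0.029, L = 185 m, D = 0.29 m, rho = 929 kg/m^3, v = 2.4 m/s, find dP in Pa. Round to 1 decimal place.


dP = f * (L/D) * (rho*v^2/2)
dP = 0.029 * (185/0.29) * (929*2.4^2/2)
L/D = 637.93103448
rho*v^2/2 = 929*5.76/2 = 2675.52
dP = 0.029 * 637.93103448 * 2675.52
dP = 49497.1 Pa


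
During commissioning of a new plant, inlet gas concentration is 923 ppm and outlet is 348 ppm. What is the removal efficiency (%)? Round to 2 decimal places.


Efficiency = (G_in - G_out) / G_in * 100%
Efficiency = (923 - 348) / 923 * 100
Efficiency = 575 / 923 * 100
Efficiency = 62.30%


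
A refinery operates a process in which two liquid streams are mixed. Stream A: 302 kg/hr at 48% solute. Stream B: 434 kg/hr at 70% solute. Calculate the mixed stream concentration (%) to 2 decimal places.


Mass balance on solute: F1*x1 + F2*x2 = F3*x3
F3 = F1 + F2 = 302 + 434 = 736 kg/hr
x3 = (F1*x1 + F2*x2)/F3
x3 = (302*0.48 + 434*0.7) / 736
x3 = 60.97%


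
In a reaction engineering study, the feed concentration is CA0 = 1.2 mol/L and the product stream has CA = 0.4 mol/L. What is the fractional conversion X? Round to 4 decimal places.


X = (CA0 - CA) / CA0
X = (1.2 - 0.4) / 1.2
X = 0.8 / 1.2
X = 0.6667


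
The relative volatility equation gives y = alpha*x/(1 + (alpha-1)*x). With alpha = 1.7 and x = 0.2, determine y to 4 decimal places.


y = alpha*x / (1 + (alpha-1)*x)
y = 1.7*0.2 / (1 + (1.7-1)*0.2)
y = 0.34 / (1 + 0.14)
y = 0.34 / 1.14
y = 0.2982


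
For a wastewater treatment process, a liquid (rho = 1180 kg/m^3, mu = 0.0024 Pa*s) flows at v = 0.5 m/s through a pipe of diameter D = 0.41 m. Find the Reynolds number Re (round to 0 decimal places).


Re = rho * v * D / mu
Re = 1180 * 0.5 * 0.41 / 0.0024
Re = 241.9 / 0.0024
Re = 100792


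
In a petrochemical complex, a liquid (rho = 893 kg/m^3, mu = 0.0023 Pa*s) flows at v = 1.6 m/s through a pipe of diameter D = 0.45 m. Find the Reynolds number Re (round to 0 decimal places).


Re = rho * v * D / mu
Re = 893 * 1.6 * 0.45 / 0.0023
Re = 642.96 / 0.0023
Re = 279548


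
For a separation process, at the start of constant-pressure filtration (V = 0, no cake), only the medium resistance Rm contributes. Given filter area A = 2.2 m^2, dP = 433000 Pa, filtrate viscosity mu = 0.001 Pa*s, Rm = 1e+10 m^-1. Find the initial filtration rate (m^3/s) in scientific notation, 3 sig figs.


rate = A * dP / (mu * Rm)
rate = 2.2 * 433000 / (0.001 * 1e+10)
rate = 952600.0 / 1.000e+07
rate = 9.53e-02 m^3/s


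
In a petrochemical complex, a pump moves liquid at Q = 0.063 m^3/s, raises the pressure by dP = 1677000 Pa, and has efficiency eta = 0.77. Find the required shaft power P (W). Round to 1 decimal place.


P = Q * dP / eta
P = 0.063 * 1677000 / 0.77
P = 105651.0 / 0.77
P = 137209.1 W


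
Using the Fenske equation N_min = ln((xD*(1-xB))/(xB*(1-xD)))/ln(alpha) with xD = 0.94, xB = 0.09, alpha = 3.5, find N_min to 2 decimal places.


N_min = ln((xD*(1-xB))/(xB*(1-xD))) / ln(alpha)
Numerator inside ln: 0.8554 / 0.0054 = 158.407407
ln(158.407407) = 5.06517
ln(alpha) = ln(3.5) = 1.252763
N_min = 5.06517 / 1.252763 = 4.04


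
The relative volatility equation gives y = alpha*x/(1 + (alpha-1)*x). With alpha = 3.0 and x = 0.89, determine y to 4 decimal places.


y = alpha*x / (1 + (alpha-1)*x)
y = 3.0*0.89 / (1 + (3.0-1)*0.89)
y = 2.67 / (1 + 1.78)
y = 2.67 / 2.78
y = 0.9604


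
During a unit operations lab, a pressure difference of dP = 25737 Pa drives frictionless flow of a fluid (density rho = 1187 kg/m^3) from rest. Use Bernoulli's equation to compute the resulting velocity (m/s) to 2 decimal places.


v = sqrt(2*dP/rho)
v = sqrt(2*25737/1187)
v = sqrt(43.364785)
v = 6.59 m/s


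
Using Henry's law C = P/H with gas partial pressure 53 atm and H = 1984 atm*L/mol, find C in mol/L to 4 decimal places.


C = P / H
C = 53 / 1984
C = 0.0267 mol/L


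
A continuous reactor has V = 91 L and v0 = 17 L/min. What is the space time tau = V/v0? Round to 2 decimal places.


tau = V / v0
tau = 91 / 17
tau = 5.35 min


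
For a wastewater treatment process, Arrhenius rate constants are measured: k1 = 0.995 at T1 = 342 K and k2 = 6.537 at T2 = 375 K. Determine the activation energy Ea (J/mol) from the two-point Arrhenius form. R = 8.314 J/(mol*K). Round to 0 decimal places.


Ea = R * ln(k2/k1) / (1/T1 - 1/T2)
ln(k2/k1) = ln(6.537/0.995) = 1.8824909
1/T1 - 1/T2 = 1/342 - 1/375 = 0.000257309942
Ea = 8.314 * 1.8824909 / 0.000257309942
Ea = 60826 J/mol


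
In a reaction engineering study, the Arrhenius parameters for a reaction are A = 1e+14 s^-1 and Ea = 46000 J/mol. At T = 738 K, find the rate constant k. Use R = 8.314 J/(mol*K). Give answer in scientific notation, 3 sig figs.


k = A * exp(-Ea/(R*T))
k = 1e+14 * exp(-46000 / (8.314 * 738))
k = 1e+14 * exp(-7.497068)
k = 5.55e+10


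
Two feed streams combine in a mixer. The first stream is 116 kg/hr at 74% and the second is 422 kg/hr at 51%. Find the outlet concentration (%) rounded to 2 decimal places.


Mass balance on solute: F1*x1 + F2*x2 = F3*x3
F3 = F1 + F2 = 116 + 422 = 538 kg/hr
x3 = (F1*x1 + F2*x2)/F3
x3 = (116*0.74 + 422*0.51) / 538
x3 = 55.96%


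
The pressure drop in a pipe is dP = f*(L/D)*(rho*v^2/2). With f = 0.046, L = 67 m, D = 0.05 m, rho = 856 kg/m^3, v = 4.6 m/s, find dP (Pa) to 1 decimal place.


dP = f * (L/D) * (rho*v^2/2)
dP = 0.046 * (67/0.05) * (856*4.6^2/2)
L/D = 1340.0
rho*v^2/2 = 856*21.16/2 = 9056.48
dP = 0.046 * 1340.0 * 9056.48
dP = 558241.4 Pa


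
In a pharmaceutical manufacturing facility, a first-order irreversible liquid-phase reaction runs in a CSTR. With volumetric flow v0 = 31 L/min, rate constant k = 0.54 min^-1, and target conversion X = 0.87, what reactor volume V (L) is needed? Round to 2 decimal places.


V = v0 * X / (k * (1 - X))
V = 31 * 0.87 / (0.54 * (1 - 0.87))
V = 26.97 / (0.54 * 0.13)
V = 26.97 / 0.0702
V = 384.19 L


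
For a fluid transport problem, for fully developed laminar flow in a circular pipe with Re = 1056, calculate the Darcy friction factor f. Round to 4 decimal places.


f = 64 / Re
f = 64 / 1056
f = 0.0606


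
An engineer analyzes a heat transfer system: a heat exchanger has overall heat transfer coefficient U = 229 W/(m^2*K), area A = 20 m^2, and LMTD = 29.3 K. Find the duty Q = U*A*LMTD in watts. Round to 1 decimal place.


Q = U * A * LMTD
Q = 229 * 20 * 29.3
Q = 134194.0 W


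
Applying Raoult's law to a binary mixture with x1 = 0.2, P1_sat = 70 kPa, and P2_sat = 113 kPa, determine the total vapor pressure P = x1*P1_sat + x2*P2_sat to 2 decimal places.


P = x1*P1_sat + x2*P2_sat
x2 = 1 - x1 = 1 - 0.2 = 0.8
P = 0.2*70 + 0.8*113
P = 14.0 + 90.4
P = 104.40 kPa


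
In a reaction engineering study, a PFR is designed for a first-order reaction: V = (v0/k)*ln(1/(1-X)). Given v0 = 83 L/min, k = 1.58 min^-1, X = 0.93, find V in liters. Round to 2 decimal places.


V = (v0/k) * ln(1/(1-X))
V = (83/1.58) * ln(1/(1-0.93))
V = 52.531646 * ln(14.285714)
V = 52.531646 * 2.65926
V = 139.70 L


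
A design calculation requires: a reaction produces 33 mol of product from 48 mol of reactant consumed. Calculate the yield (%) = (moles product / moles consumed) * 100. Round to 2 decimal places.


Yield = (moles product / moles consumed) * 100%
Yield = (33 / 48) * 100
Yield = 0.6875 * 100
Yield = 68.75%


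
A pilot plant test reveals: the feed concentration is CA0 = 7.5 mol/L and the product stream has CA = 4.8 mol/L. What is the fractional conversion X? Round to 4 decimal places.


X = (CA0 - CA) / CA0
X = (7.5 - 4.8) / 7.5
X = 2.7 / 7.5
X = 0.3600


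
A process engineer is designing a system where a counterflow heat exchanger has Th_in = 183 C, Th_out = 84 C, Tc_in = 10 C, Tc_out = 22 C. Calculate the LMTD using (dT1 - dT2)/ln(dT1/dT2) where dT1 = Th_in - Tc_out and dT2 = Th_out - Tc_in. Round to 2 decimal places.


dT1 = Th_in - Tc_out = 183 - 22 = 161
dT2 = Th_out - Tc_in = 84 - 10 = 74
LMTD = (dT1 - dT2) / ln(dT1/dT2)
LMTD = (161 - 74) / ln(161/74)
LMTD = 111.92 K


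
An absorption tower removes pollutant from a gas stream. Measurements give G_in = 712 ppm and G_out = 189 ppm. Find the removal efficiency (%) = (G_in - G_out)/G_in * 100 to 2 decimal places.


Efficiency = (G_in - G_out) / G_in * 100%
Efficiency = (712 - 189) / 712 * 100
Efficiency = 523 / 712 * 100
Efficiency = 73.46%


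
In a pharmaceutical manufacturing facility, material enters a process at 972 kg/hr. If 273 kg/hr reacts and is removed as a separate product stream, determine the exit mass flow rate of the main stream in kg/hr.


Steady-state mass balance on the main outlet: F_out = F_in - F_removed
F_out = 972 - 273
F_out = 699 kg/hr


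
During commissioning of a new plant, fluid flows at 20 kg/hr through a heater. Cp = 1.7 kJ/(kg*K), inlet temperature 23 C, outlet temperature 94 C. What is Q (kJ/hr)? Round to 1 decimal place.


Q = m_dot * Cp * (T2 - T1)
Q = 20 * 1.7 * (94 - 23)
Q = 20 * 1.7 * 71
Q = 2414.0 kJ/hr


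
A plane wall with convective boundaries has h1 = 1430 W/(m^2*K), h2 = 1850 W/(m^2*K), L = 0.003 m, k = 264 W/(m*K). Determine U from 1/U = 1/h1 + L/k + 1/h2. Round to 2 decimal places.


1/U = 1/h1 + L/k + 1/h2
1/U = 1/1430 + 0.003/264 + 1/1850
1/U = 0.0006993007 + 1.13636e-05 + 0.0005405405
1/U = 0.0012512048
U = 799.23 W/(m^2*K)


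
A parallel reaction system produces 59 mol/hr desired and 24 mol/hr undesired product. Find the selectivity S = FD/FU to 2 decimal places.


S = desired product rate / undesired product rate
S = 59 / 24
S = 2.46
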